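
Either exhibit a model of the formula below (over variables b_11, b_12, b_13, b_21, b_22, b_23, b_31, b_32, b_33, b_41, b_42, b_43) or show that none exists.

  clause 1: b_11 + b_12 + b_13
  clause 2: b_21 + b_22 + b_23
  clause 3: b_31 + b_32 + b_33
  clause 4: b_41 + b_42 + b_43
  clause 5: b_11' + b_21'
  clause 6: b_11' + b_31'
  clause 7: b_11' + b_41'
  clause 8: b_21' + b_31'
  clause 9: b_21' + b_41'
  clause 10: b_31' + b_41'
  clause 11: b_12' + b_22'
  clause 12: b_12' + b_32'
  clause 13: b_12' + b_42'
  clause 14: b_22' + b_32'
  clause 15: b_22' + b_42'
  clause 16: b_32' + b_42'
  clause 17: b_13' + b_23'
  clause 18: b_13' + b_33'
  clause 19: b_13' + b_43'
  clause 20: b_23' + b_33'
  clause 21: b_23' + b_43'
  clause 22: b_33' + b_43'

UNSATISFIABLE

Branch on b_11: set b_11 = 0.
Branch on b_12: set b_12 = 1.
Unit clause (b_22') forces b_22 = 0.
Unit clause (b_32') forces b_32 = 0.
Unit clause (b_42') forces b_42 = 0.
Branch on b_21: set b_21 = 1.
Unit clause (b_31') forces b_31 = 0.
Unit clause (b_33) forces b_33 = 1.
Unit clause (b_41') forces b_41 = 0.
Unit clause (b_43) forces b_43 = 1.
Now (b_43') is unsatisfied and unit — conflict.
Backtrack on b_21: now try b_21 = 0.
Unit clause (b_23) forces b_23 = 1.
Unit clause (b_13') forces b_13 = 0.
Unit clause (b_33') forces b_33 = 0.
Unit clause (b_31) forces b_31 = 1.
Unit clause (b_41') forces b_41 = 0.
Unit clause (b_43) forces b_43 = 1.
Now (b_43') is unsatisfied and unit — conflict.
Neither b_21 = 1 nor b_21 = 0 works.
Backtrack on b_12: now try b_12 = 0.
Unit clause (b_13) forces b_13 = 1.
Unit clause (b_23') forces b_23 = 0.
Unit clause (b_33') forces b_33 = 0.
Unit clause (b_43') forces b_43 = 0.
Branch on b_21: set b_21 = 1.
Unit clause (b_31') forces b_31 = 0.
Unit clause (b_32) forces b_32 = 1.
Unit clause (b_41') forces b_41 = 0.
Unit clause (b_42) forces b_42 = 1.
Now (b_42') is unsatisfied and unit — conflict.
Backtrack on b_21: now try b_21 = 0.
Unit clause (b_22) forces b_22 = 1.
Unit clause (b_32') forces b_32 = 0.
Unit clause (b_31) forces b_31 = 1.
Unit clause (b_41') forces b_41 = 0.
Unit clause (b_42) forces b_42 = 1.
Now (b_42') is unsatisfied and unit — conflict.
Neither b_21 = 1 nor b_21 = 0 works.
Neither b_12 = 1 nor b_12 = 0 works.
Backtrack on b_11: now try b_11 = 1.
Unit clause (b_21') forces b_21 = 0.
Unit clause (b_31') forces b_31 = 0.
Unit clause (b_41') forces b_41 = 0.
Branch on b_22: set b_22 = 1.
Unit clause (b_12') forces b_12 = 0.
Unit clause (b_32') forces b_32 = 0.
Unit clause (b_33) forces b_33 = 1.
Unit clause (b_42') forces b_42 = 0.
Unit clause (b_43) forces b_43 = 1.
Now (b_43') is unsatisfied and unit — conflict.
Backtrack on b_22: now try b_22 = 0.
Unit clause (b_23) forces b_23 = 1.
Unit clause (b_13') forces b_13 = 0.
Unit clause (b_33') forces b_33 = 0.
Unit clause (b_32) forces b_32 = 1.
Unit clause (b_12') forces b_12 = 0.
Unit clause (b_42') forces b_42 = 0.
Unit clause (b_43) forces b_43 = 1.
Now (b_43') is unsatisfied and unit — conflict.
Neither b_22 = 1 nor b_22 = 0 works.
Neither b_11 = 1 nor b_11 = 0 works.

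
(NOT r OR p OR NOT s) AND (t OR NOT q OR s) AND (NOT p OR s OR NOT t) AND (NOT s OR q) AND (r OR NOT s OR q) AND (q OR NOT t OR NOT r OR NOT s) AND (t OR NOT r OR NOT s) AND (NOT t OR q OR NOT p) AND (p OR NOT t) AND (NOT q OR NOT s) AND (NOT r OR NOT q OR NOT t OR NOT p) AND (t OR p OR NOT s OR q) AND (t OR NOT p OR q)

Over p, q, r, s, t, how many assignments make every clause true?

There are 2^5 = 32 truth assignments over (p, q, r, s, t).
Split on t. With t = true, the clauses containing t are satisfied and NOT t drops from the rest; 0 of the 2^4 = 16 assignments to the other variables satisfy what remains.
With t = false, by the same count on the reduced clause set, 2 assignments work.
(One model: p=F, q=F, r=F, s=F, t=F.)
Total: 0 + 2 = 2.

2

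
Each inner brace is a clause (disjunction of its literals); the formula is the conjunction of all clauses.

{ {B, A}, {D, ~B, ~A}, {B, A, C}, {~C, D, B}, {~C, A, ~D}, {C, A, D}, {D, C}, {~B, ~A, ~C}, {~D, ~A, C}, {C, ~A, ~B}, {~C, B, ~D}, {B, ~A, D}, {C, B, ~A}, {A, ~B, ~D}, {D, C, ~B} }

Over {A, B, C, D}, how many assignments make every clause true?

1

There are 2^4 = 16 truth assignments over (A, B, C, D).
Split on B. With B = 1, the clauses containing B are satisfied and ~B drops from the rest; 1 of the 2^3 = 8 assignments to the other variables satisfy what remains.
With B = 0, by the same count on the reduced clause set, 0 assignments work.
(One model: A=F, B=T, C=T, D=F.)
Total: 1 + 0 = 1.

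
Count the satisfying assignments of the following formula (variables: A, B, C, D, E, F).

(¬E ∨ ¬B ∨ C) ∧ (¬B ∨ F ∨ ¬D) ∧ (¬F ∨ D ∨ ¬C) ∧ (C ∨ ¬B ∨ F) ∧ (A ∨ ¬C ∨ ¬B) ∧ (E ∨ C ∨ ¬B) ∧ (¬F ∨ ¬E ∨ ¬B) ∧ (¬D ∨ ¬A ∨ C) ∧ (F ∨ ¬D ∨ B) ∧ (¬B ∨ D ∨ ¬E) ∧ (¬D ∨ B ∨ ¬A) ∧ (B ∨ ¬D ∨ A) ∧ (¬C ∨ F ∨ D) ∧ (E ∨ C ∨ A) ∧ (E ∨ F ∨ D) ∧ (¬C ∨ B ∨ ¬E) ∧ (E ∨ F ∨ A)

There are 2^6 = 64 truth assignments over (A, B, C, D, E, F).
Split on B. With B = True, the clauses containing B are satisfied and ¬B drops from the rest; 1 of the 2^5 = 32 assignments to the other variables satisfy what remains.
With B = False, by the same count on the reduced clause set, 5 assignments work.
Total: 1 + 5 = 6.

6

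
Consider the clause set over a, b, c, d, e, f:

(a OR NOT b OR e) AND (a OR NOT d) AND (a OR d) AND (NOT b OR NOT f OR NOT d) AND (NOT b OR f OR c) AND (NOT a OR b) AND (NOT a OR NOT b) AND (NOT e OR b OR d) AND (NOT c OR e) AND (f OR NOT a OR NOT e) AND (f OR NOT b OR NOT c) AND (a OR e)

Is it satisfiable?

Try a = true.
The clause (b) is unit, so b = true.
Now (NOT b) is unsatisfied and unit — conflict.
That branch fails; take a = false instead.
The clause (NOT d) is unit, so d = false.
Now (d) is unsatisfied and unit — conflict.
Neither a = true nor a = false works.
No assignment satisfies every clause.

No, unsatisfiable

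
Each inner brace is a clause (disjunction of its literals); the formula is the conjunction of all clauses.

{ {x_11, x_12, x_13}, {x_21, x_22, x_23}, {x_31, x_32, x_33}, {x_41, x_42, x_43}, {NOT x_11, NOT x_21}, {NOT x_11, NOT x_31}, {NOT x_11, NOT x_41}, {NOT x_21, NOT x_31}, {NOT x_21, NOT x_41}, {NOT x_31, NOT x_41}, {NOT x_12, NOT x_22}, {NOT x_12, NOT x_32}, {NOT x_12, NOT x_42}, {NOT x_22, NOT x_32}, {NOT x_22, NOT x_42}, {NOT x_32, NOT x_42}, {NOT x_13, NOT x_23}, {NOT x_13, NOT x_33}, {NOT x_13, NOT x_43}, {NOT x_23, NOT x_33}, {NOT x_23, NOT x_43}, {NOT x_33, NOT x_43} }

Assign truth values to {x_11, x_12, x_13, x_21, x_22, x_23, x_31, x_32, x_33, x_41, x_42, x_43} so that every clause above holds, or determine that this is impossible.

Case x_11 = false:
Case x_12 = true:
(NOT x_22) alone gives x_22 = false.
(NOT x_32) alone gives x_32 = false.
(NOT x_42) alone gives x_42 = false.
Case x_21 = true:
(NOT x_31) alone gives x_31 = false.
(x_33) alone gives x_33 = true.
(NOT x_41) alone gives x_41 = false.
(x_43) alone gives x_43 = true.
Now (NOT x_43) is unsatisfied and unit — conflict.
That branch fails; take x_21 = false instead.
(x_23) alone gives x_23 = true.
(NOT x_13) alone gives x_13 = false.
(NOT x_33) alone gives x_33 = false.
(x_31) alone gives x_31 = true.
(NOT x_41) alone gives x_41 = false.
(x_43) alone gives x_43 = true.
Now (NOT x_43) is unsatisfied and unit — conflict.
Neither x_21 = true nor x_21 = false works.
That branch fails; take x_12 = false instead.
(x_13) alone gives x_13 = true.
(NOT x_23) alone gives x_23 = false.
(NOT x_33) alone gives x_33 = false.
(NOT x_43) alone gives x_43 = false.
Case x_21 = true:
(NOT x_31) alone gives x_31 = false.
(x_32) alone gives x_32 = true.
(NOT x_41) alone gives x_41 = false.
(x_42) alone gives x_42 = true.
Now (NOT x_42) is unsatisfied and unit — conflict.
That branch fails; take x_21 = false instead.
(x_22) alone gives x_22 = true.
(NOT x_32) alone gives x_32 = false.
(x_31) alone gives x_31 = true.
(NOT x_41) alone gives x_41 = false.
(x_42) alone gives x_42 = true.
Now (NOT x_42) is unsatisfied and unit — conflict.
Neither x_21 = true nor x_21 = false works.
Neither x_12 = true nor x_12 = false works.
That branch fails; take x_11 = true instead.
(NOT x_21) alone gives x_21 = false.
(NOT x_31) alone gives x_31 = false.
(NOT x_41) alone gives x_41 = false.
Case x_22 = true:
(NOT x_12) alone gives x_12 = false.
(NOT x_32) alone gives x_32 = false.
(x_33) alone gives x_33 = true.
(NOT x_42) alone gives x_42 = false.
(x_43) alone gives x_43 = true.
Now (NOT x_43) is unsatisfied and unit — conflict.
That branch fails; take x_22 = false instead.
(x_23) alone gives x_23 = true.
(NOT x_13) alone gives x_13 = false.
(NOT x_33) alone gives x_33 = false.
(x_32) alone gives x_32 = true.
(NOT x_12) alone gives x_12 = false.
(NOT x_42) alone gives x_42 = false.
(x_43) alone gives x_43 = true.
Now (NOT x_43) is unsatisfied and unit — conflict.
Neither x_22 = true nor x_22 = false works.
Neither x_11 = true nor x_11 = false works.

UNSATISFIABLE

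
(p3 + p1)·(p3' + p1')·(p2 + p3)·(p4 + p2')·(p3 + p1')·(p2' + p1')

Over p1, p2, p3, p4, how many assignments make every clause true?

There are 2^4 = 16 truth assignments over (p1, p2, p3, p4).
Check each against the 6 clauses (columns in the order p1, p2, p3, p4):
  F F F F  ✗ fails (p3 + p1)
  F F F T  ✗ fails (p3 + p1)
  F F T F  ✓ satisfies all
  F F T T  ✓ satisfies all
  F T F F  ✗ fails (p3 + p1)
  F T F T  ✗ fails (p3 + p1)
  F T T F  ✗ fails (p4 + p2')
  F T T T  ✓ satisfies all
  T F F F  ✗ fails (p2 + p3)
  T F F T  ✗ fails (p2 + p3)
  T F T F  ✗ fails (p3' + p1')
  T F T T  ✗ fails (p3' + p1')
  T T F F  ✗ fails (p4 + p2')
  T T F T  ✗ fails (p3 + p1')
  T T T F  ✗ fails (p3' + p1')
  T T T T  ✗ fails (p3' + p1')
3 of the 16 rows are models.

3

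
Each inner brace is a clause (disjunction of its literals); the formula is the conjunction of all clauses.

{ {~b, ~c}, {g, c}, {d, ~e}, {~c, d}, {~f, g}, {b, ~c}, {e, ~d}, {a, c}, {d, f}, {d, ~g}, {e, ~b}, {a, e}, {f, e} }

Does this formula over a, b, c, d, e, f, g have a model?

Satisfiable

Branch on b: set b = 1.
Unit clause (~c) forces c = 0.
Unit clause (g) forces g = 1.
Unit clause (a) forces a = 1.
Unit clause (d) forces d = 1.
Unit clause (e) forces e = 1.
Every clause is now satisfied; f is unconstrained.
A satisfying assignment: a ↦ 1, b ↦ 1, c ↦ 0, d ↦ 1, e ↦ 1, f ↦ 1, g ↦ 1.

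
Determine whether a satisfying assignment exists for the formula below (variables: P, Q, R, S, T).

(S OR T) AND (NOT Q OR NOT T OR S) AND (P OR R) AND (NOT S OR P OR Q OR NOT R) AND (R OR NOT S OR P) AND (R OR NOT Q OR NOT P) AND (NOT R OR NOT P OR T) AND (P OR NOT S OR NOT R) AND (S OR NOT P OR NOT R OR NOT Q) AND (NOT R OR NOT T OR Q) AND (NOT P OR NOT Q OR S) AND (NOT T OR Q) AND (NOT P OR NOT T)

Yes

Try S = true.
Try P = true.
Unit clause (NOT T) forces T = false.
Unit clause (NOT R) forces R = false.
Unit clause (NOT Q) forces Q = false.
All clauses are satisfied.
A satisfying assignment: P ↦ true, Q ↦ false, R ↦ false, S ↦ true, T ↦ false.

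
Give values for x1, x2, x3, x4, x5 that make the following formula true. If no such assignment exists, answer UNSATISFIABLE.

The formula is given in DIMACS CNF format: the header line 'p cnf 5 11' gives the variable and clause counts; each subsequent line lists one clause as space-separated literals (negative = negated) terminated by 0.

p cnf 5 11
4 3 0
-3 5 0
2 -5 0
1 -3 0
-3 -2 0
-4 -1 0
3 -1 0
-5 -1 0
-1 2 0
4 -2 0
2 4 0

x1: False, x2: True, x3: False, x4: True, x5: False

Try x4 = True.
(¬x1) alone gives x1 = False.
(¬x3) alone gives x3 = False.
Try x2 = True.
All clauses hold; x5 can take either value.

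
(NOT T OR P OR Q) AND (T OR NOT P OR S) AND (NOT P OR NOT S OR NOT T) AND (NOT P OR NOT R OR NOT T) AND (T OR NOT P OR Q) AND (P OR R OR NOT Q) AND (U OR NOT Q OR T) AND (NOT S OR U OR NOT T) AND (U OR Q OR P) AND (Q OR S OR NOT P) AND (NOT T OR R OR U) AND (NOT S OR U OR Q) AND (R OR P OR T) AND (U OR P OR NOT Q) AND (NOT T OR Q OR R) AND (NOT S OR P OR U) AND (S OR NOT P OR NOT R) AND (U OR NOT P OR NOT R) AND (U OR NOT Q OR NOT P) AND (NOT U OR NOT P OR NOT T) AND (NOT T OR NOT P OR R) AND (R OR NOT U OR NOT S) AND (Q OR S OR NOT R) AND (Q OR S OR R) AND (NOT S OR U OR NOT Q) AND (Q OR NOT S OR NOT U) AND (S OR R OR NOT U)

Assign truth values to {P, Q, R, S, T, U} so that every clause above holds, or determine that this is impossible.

Suppose T = true.
Suppose P = false.
Unit clause (Q) forces Q = true.
Unit clause (R) forces R = true.
Unit clause (U) forces U = true.
Every clause is now satisfied; S is unconstrained.

P=false,  Q=true,  R=true,  S=false,  T=true,  U=true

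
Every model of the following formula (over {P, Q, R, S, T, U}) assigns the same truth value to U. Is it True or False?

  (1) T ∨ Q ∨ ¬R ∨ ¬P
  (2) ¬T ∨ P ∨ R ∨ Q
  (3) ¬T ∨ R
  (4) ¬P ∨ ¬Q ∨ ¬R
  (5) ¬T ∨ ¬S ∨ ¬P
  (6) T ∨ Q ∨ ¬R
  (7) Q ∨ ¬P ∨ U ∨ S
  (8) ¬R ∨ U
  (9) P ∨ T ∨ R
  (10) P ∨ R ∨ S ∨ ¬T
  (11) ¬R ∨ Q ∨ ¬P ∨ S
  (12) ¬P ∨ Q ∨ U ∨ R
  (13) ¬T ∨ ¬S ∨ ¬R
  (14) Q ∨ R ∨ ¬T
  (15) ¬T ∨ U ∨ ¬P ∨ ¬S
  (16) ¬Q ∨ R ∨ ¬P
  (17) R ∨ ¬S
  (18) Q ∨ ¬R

True

Suppose U = False.
(¬R) alone gives R = False.
(¬T) alone gives T = False.
(P) alone gives P = True.
(Q) alone gives Q = True.
That conflicts with the unit clause (¬Q).
So every satisfying assignment has U = True.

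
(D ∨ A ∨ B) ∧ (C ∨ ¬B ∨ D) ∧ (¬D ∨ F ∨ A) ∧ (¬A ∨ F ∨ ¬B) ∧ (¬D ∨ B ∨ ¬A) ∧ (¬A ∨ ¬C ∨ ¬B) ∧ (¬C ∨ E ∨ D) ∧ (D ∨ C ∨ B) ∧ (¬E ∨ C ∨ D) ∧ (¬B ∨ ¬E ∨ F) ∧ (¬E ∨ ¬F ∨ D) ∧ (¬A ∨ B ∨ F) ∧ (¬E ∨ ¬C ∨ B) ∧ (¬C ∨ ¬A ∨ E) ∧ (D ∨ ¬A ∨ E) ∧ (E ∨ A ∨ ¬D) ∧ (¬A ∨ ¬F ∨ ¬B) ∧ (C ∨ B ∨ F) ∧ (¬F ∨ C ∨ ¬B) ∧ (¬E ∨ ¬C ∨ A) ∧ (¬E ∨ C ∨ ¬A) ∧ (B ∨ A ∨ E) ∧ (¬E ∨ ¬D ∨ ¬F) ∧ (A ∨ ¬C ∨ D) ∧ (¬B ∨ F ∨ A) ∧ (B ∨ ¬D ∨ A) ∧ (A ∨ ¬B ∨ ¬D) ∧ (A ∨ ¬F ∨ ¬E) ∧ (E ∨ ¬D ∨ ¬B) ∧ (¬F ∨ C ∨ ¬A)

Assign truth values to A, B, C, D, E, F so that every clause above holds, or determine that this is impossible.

UNSATISFIABLE

Case D = True:
Case F = True:
(¬E) alone gives E = False.
(A) alone gives A = True.
(B) alone gives B = True.
But (¬B) is also a unit clause — contradiction.
Undo F and try F = False.
(A) alone gives A = True.
(¬B) alone gives B = False.
But (B) is also a unit clause — contradiction.
Both values of F lead to a conflict.
Undo D and try D = False.
Case A = True:
(E) alone gives E = True.
(C) alone gives C = True.
(¬B) alone gives B = False.
But (B) is also a unit clause — contradiction.
Undo A and try A = False.
(B) alone gives B = True.
(C) alone gives C = True.
But (¬C) is also a unit clause — contradiction.
Both values of A lead to a conflict.
Both values of D lead to a conflict.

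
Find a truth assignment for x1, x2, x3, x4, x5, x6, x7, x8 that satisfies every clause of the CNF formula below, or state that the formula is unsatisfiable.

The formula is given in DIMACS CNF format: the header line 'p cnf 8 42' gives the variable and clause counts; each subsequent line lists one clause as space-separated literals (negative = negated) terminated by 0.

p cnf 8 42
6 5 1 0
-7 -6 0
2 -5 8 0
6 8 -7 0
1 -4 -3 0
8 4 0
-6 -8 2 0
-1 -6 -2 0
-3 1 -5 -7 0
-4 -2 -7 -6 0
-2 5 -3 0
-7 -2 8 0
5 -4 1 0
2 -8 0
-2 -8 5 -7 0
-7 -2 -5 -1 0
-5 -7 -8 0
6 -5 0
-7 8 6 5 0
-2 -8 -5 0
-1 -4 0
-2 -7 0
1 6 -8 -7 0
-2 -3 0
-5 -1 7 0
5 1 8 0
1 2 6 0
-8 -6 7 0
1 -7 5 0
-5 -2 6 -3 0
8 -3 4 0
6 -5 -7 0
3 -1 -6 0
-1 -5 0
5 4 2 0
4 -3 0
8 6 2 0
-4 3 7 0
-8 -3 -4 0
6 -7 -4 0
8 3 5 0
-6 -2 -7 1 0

Case x7 = False:
Case x8 = True:
Unit clause (x2) forces x2 = True.
Unit clause (¬x5) forces x5 = False.
Unit clause (¬x3) forces x3 = False.
Unit clause (¬x6) forces x6 = False.
Unit clause (x1) forces x1 = True.
Unit clause (¬x4) forces x4 = False.
This assignment satisfies each clause.

x1 ↦ True; x2 ↦ True; x3 ↦ False; x4 ↦ False; x5 ↦ False; x6 ↦ False; x7 ↦ False; x8 ↦ True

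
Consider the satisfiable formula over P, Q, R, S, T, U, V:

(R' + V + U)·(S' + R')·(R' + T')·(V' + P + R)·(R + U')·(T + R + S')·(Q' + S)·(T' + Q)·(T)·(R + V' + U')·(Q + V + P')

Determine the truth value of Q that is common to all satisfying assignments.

Suppose Q = 0.
(T') alone gives T = 0.
That conflicts with the unit clause (T).
So every satisfying assignment has Q = True.

True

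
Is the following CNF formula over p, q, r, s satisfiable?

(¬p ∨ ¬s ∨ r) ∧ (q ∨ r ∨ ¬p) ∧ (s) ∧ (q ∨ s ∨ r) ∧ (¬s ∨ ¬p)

The clause (s) is unit, so s = True.
The clause (¬p) is unit, so p = False.
Every clause is now satisfied; q, r are unconstrained.
A satisfying assignment: p=False; q=True; r=False; s=True.

Yes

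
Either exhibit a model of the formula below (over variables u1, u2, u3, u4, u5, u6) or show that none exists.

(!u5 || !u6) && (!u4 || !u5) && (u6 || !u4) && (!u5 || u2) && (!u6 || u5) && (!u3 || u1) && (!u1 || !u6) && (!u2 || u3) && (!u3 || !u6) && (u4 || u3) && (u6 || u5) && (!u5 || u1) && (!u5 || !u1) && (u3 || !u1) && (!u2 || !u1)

UNSATISFIABLE

Branch on u5: set u5 = false.
Unit clause (!u6) forces u6 = false.
That conflicts with the unit clause (u6).
So u5 must be the other value — set u5 = true.
Unit clause (!u6) forces u6 = false.
Unit clause (!u4) forces u4 = false.
Unit clause (u2) forces u2 = true.
Unit clause (u3) forces u3 = true.
Unit clause (u1) forces u1 = true.
That conflicts with the unit clause (!u1).
Both values of u5 lead to a conflict.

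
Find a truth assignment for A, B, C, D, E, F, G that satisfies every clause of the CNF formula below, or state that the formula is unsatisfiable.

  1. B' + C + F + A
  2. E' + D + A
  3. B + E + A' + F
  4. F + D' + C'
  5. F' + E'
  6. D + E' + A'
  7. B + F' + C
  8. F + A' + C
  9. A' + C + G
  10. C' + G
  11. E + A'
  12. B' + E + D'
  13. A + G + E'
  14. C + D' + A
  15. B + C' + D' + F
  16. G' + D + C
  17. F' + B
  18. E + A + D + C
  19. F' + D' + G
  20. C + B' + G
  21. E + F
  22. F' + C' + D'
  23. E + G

Suppose F = 1.
(E') alone gives E = 0.
(A') alone gives A = 0.
(B) alone gives B = 1.
(D') alone gives D = 0.
(C) alone gives C = 1.
(G) alone gives G = 1.
This assignment satisfies each clause.

A: 0; B: 1; C: 1; D: 0; E: 0; F: 1; G: 1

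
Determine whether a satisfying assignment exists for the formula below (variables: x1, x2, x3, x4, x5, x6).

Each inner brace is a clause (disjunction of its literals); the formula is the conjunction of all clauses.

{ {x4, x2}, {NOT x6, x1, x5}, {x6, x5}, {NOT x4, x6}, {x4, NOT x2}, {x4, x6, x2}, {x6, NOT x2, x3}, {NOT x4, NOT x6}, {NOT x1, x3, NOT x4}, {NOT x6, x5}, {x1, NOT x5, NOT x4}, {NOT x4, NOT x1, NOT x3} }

Suppose x4 = true.
(x6) alone gives x6 = true.
But (NOT x6) is also a unit clause — contradiction.
Undo x4 and try x4 = false.
(x2) alone gives x2 = true.
But (NOT x2) is also a unit clause — contradiction.
Neither x4 = true nor x4 = false works.
No assignment satisfies every clause.

Unsatisfiable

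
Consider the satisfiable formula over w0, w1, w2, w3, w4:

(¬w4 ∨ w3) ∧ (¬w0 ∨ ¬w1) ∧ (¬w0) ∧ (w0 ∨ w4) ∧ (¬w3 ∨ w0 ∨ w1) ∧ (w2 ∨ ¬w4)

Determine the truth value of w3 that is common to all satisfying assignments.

True

Suppose w3 = False.
From the singleton clause (¬w4), w4 = False.
From the singleton clause (¬w0), w0 = False.
That conflicts with the unit clause (w0).
So every satisfying assignment has w3 = True.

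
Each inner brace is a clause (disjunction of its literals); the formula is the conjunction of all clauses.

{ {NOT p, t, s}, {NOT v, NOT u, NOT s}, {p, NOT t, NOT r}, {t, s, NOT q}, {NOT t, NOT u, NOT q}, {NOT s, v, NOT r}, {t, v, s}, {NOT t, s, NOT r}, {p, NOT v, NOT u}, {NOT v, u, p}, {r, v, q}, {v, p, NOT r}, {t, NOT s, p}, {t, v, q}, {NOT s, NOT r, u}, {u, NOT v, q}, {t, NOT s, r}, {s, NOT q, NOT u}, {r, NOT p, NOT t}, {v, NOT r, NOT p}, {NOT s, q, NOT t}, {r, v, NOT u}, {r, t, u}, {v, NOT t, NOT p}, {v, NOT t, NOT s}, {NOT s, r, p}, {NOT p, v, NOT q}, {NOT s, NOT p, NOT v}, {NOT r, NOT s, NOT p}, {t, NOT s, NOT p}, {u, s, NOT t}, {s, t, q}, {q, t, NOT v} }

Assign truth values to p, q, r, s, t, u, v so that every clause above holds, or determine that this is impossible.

Case p = false:
Case t = false:
Unit clause (NOT s) forces s = false.
Unit clause (NOT q) forces q = false.
But (q) is also a unit clause — contradiction.
So t must be the other value — set t = true.
Unit clause (NOT r) forces r = false.
Unit clause (NOT s) forces s = false.
Unit clause (u) forces u = true.
Unit clause (NOT q) forces q = false.
Unit clause (NOT v) forces v = false.
But (v) is also a unit clause — contradiction.
Both values of t lead to a conflict.
So p must be the other value — set p = true.
Case t = true:
Unit clause (r) forces r = true.
Unit clause (s) forces s = true.
But (NOT s) is also a unit clause — contradiction.
So t must be the other value — set t = false.
Unit clause (s) forces s = true.
But (NOT s) is also a unit clause — contradiction.
Both values of t lead to a conflict.
Both values of p lead to a conflict.

UNSATISFIABLE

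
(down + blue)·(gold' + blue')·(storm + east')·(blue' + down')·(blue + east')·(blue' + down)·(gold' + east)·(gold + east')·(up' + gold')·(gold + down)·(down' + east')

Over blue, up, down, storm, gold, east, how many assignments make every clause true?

There are 2^6 = 64 truth assignments over (blue, up, down, storm, gold, east).
Split on storm. With storm = 1, the clauses containing storm are satisfied and storm' drops from the rest; 2 of the 2^5 = 32 assignments to the other variables satisfy what remains.
With storm = 0, by the same count on the reduced clause set, 2 assignments work.
(One model: blue=F, up=F, down=T, storm=F, gold=F, east=F.)
Total: 2 + 2 = 4.

4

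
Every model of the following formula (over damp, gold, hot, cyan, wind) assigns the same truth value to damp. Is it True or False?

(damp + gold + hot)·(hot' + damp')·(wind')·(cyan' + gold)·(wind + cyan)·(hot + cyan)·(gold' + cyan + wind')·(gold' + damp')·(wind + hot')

Suppose damp = 1.
Unit clause (hot') forces hot = 0.
Unit clause (wind') forces wind = 0.
Unit clause (cyan) forces cyan = 1.
Unit clause (gold) forces gold = 1.
That conflicts with the unit clause (gold').
So every satisfying assignment has damp = False.

False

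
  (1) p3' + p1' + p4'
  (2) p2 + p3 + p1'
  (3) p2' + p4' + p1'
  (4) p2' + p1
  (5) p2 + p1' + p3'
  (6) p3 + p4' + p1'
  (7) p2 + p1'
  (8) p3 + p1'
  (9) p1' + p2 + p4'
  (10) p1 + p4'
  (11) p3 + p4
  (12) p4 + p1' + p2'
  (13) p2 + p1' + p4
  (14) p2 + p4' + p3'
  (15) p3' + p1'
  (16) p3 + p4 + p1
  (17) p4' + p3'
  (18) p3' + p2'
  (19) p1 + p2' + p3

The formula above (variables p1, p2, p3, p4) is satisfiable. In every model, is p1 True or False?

False

Suppose p1 = 1.
From the singleton clause (p2), p2 = 1.
From the singleton clause (p4'), p4 = 0.
But (p4) is also a unit clause — contradiction.
So every satisfying assignment has p1 = False.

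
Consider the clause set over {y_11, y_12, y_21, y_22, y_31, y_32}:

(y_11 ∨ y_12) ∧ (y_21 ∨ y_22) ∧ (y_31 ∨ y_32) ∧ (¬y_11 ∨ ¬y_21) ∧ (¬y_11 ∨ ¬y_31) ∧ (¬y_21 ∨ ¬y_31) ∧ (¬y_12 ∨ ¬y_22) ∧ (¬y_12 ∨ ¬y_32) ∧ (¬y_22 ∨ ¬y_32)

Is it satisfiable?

No, unsatisfiable

Suppose y_11 = True.
The clause (¬y_21) is unit, so y_21 = False.
The clause (y_22) is unit, so y_22 = True.
The clause (¬y_31) is unit, so y_31 = False.
The clause (y_32) is unit, so y_32 = True.
That conflicts with the unit clause (¬y_32).
Undo y_11 and try y_11 = False.
The clause (y_12) is unit, so y_12 = True.
The clause (¬y_22) is unit, so y_22 = False.
The clause (y_21) is unit, so y_21 = True.
The clause (¬y_31) is unit, so y_31 = False.
The clause (y_32) is unit, so y_32 = True.
That conflicts with the unit clause (¬y_32).
Both values of y_11 lead to a conflict.
No assignment satisfies every clause.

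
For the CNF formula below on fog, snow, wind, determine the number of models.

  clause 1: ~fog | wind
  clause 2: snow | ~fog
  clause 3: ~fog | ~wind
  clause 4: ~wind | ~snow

There are 2^3 = 8 truth assignments over (fog, snow, wind).
Split on snow. With snow = 1, the clauses containing snow are satisfied and ~snow drops from the rest; 1 of the 2^2 = 4 assignments to the other variables satisfy what remains.
With snow = 0, by the same count on the reduced clause set, 2 assignments work.
(One model: fog=F, snow=F, wind=F.)
Total: 1 + 2 = 3.

3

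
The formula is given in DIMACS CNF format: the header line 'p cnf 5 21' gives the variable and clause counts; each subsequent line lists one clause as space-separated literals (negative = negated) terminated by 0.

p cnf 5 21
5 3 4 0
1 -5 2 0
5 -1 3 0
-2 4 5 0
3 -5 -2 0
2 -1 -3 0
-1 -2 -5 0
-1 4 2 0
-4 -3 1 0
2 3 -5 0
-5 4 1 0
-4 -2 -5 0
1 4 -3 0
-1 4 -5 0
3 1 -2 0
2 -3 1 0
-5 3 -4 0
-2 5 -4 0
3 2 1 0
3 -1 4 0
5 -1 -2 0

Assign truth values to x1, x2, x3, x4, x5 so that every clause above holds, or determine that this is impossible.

Try x5 = True.
Try x1 = True.
Unit clause (¬x2) forces x2 = False.
Unit clause (¬x3) forces x3 = False.
That conflicts with the unit clause (x3).
Backtrack on x1: now try x1 = False.
Unit clause (x2) forces x2 = True.
Unit clause (x3) forces x3 = True.
Unit clause (¬x4) forces x4 = False.
That conflicts with the unit clause (x4).
Both values of x1 lead to a conflict.
Backtrack on x5: now try x5 = False.
Try x3 = True.
Try x2 = False.
Unit clause (¬x1) forces x1 = False.
That conflicts with the unit clause (x1).
Backtrack on x2: now try x2 = True.
Unit clause (x4) forces x4 = True.
That conflicts with the unit clause (¬x4).
Both values of x2 lead to a conflict.
Backtrack on x3: now try x3 = False.
Unit clause (x4) forces x4 = True.
Unit clause (¬x1) forces x1 = False.
Unit clause (¬x2) forces x2 = False.
That conflicts with the unit clause (x2).
Both values of x3 lead to a conflict.
Both values of x5 lead to a conflict.

UNSATISFIABLE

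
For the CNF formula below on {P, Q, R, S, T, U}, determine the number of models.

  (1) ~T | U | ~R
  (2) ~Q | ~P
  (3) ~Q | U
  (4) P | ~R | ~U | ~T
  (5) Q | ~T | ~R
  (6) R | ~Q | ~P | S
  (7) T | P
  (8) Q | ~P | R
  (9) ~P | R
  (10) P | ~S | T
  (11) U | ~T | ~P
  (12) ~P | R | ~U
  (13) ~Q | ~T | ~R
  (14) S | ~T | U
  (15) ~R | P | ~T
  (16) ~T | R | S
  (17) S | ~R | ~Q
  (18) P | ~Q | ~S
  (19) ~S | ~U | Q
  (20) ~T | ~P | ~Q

There are 2^6 = 64 truth assignments over (P, Q, R, S, T, U).
Split on U. With U = 1, the clauses containing U are satisfied and ~U drops from the rest; 1 of the 2^5 = 32 assignments to the other variables satisfy what remains.
With U = 0, by the same count on the reduced clause set, 3 assignments work.
Total: 1 + 3 = 4.

4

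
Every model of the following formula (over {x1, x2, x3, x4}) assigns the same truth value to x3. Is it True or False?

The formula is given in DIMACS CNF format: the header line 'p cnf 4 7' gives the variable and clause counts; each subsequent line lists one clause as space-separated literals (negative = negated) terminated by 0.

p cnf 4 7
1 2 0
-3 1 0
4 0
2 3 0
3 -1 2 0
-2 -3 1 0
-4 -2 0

True

Suppose x3 = False.
The clause (x4) is unit, so x4 = True.
The clause (x2) is unit, so x2 = True.
That conflicts with the unit clause (¬x2).
So every satisfying assignment has x3 = True.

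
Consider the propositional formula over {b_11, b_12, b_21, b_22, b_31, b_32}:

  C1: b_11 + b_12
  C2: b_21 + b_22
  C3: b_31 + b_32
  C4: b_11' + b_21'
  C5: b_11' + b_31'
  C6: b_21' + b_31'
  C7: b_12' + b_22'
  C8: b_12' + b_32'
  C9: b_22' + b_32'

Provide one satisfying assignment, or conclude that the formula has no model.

Case b_11 = 1:
(b_21') alone gives b_21 = 0.
(b_22) alone gives b_22 = 1.
(b_31') alone gives b_31 = 0.
(b_32) alone gives b_32 = 1.
That conflicts with the unit clause (b_32').
So b_11 must be the other value — set b_11 = 0.
(b_12) alone gives b_12 = 1.
(b_22') alone gives b_22 = 0.
(b_21) alone gives b_21 = 1.
(b_31') alone gives b_31 = 0.
(b_32) alone gives b_32 = 1.
That conflicts with the unit clause (b_32').
Both values of b_11 lead to a conflict.

UNSATISFIABLE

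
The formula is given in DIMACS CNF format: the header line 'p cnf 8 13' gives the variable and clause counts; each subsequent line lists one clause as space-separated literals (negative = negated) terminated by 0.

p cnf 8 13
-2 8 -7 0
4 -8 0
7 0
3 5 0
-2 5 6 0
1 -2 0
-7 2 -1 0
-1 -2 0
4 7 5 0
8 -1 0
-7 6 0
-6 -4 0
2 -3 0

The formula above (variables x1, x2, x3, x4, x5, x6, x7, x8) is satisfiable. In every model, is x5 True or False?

True

Suppose x5 = False.
(x7) alone gives x7 = True.
(x3) alone gives x3 = True.
(x6) alone gives x6 = True.
(¬x4) alone gives x4 = False.
(¬x8) alone gives x8 = False.
(¬x2) alone gives x2 = False.
That conflicts with the unit clause (x2).
So every satisfying assignment has x5 = True.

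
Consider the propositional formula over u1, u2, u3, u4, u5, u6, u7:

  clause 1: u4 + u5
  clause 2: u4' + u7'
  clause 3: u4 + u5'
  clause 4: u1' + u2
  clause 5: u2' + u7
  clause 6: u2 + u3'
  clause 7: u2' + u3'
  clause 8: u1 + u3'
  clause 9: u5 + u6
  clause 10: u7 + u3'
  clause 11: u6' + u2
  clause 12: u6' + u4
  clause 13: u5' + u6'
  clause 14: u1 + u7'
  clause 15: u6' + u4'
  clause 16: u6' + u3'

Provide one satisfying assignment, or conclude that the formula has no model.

Try u4 = 1.
(u7') alone gives u7 = 0.
(u2') alone gives u2 = 0.
(u1') alone gives u1 = 0.
(u3') alone gives u3 = 0.
(u6') alone gives u6 = 0.
(u5) alone gives u5 = 1.
All clauses are satisfied.

u1 ↦ 0, u2 ↦ 0, u3 ↦ 0, u4 ↦ 1, u5 ↦ 1, u6 ↦ 0, u7 ↦ 0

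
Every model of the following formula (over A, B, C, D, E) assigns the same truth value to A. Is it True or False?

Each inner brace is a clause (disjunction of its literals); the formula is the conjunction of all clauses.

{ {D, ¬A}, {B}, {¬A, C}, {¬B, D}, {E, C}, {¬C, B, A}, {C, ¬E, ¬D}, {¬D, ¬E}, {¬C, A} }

True

Suppose A = False.
(B) alone gives B = True.
(D) alone gives D = True.
(¬E) alone gives E = False.
(C) alone gives C = True.
Now (¬C) is unsatisfied and unit — conflict.
So every satisfying assignment has A = True.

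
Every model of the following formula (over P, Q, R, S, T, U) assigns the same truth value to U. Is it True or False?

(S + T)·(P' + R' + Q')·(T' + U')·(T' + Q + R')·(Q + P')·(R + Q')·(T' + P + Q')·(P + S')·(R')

False

Suppose U = 1.
(T') alone gives T = 0.
(S) alone gives S = 1.
(P) alone gives P = 1.
(Q) alone gives Q = 1.
(R') alone gives R = 0.
But (R) is also a unit clause — contradiction.
So every satisfying assignment has U = False.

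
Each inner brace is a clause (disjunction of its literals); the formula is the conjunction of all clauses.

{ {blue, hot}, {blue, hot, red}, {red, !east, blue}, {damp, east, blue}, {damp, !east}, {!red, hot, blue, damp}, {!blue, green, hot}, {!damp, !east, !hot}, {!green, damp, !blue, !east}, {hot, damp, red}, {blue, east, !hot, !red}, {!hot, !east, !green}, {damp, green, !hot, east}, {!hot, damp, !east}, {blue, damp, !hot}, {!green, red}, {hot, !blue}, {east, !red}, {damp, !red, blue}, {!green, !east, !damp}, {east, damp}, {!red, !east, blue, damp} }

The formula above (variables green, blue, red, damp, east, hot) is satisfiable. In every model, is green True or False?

False

Suppose green = true.
(red) alone gives red = true.
(east) alone gives east = true.
(damp) alone gives damp = true.
Now (!damp) is unsatisfied and unit — conflict.
So every satisfying assignment has green = False.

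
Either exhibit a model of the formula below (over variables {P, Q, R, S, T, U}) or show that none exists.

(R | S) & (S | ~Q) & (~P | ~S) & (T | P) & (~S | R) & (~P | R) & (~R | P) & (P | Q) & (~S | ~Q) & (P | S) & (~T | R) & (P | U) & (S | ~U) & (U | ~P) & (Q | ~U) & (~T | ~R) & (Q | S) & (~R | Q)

Branch on R: set R = 1.
Unit clause (P) forces P = 1.
Unit clause (~S) forces S = 0.
Unit clause (~Q) forces Q = 0.
That conflicts with the unit clause (Q).
So R must be the other value — set R = 0.
Unit clause (S) forces S = 1.
That conflicts with the unit clause (~S).
Both values of R lead to a conflict.

UNSATISFIABLE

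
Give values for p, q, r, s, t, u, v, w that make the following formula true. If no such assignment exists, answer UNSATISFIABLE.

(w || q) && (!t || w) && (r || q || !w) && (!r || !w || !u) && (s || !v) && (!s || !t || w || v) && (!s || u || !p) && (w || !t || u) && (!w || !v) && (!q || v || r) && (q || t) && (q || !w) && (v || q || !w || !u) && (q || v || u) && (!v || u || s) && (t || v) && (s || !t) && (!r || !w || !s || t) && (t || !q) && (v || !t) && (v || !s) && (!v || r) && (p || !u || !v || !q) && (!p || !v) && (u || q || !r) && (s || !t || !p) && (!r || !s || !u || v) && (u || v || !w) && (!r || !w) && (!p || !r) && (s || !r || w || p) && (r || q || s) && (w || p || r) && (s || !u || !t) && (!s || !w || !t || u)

Suppose w = true.
(!v) alone gives v = false.
(q) alone gives q = true.
(r) alone gives r = true.
That conflicts with the unit clause (!r).
So w must be the other value — set w = false.
(q) alone gives q = true.
(!t) alone gives t = false.
That conflicts with the unit clause (t).
Neither w = true nor w = false works.

UNSATISFIABLE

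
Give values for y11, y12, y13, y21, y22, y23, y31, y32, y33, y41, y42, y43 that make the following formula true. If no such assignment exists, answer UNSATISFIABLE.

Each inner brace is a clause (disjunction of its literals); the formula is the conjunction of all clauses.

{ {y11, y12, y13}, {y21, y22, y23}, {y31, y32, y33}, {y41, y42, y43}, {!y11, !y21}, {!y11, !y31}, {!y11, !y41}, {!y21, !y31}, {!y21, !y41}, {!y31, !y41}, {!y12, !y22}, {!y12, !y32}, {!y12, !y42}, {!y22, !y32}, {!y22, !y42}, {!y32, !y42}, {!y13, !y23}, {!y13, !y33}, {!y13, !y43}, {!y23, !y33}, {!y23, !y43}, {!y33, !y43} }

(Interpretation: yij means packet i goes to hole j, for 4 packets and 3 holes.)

UNSATISFIABLE

Branch on y11: set y11 = false.
Branch on y12: set y12 = true.
From the singleton clause (!y22), y22 = false.
From the singleton clause (!y32), y32 = false.
From the singleton clause (!y42), y42 = false.
Branch on y21: set y21 = true.
From the singleton clause (!y31), y31 = false.
From the singleton clause (y33), y33 = true.
From the singleton clause (!y41), y41 = false.
From the singleton clause (y43), y43 = true.
That conflicts with the unit clause (!y43).
So y21 must be the other value — set y21 = false.
From the singleton clause (y23), y23 = true.
From the singleton clause (!y13), y13 = false.
From the singleton clause (!y33), y33 = false.
From the singleton clause (y31), y31 = true.
From the singleton clause (!y41), y41 = false.
From the singleton clause (y43), y43 = true.
That conflicts with the unit clause (!y43).
Neither y21 = true nor y21 = false works.
So y12 must be the other value — set y12 = false.
From the singleton clause (y13), y13 = true.
From the singleton clause (!y23), y23 = false.
From the singleton clause (!y33), y33 = false.
From the singleton clause (!y43), y43 = false.
Branch on y21: set y21 = true.
From the singleton clause (!y31), y31 = false.
From the singleton clause (y32), y32 = true.
From the singleton clause (!y41), y41 = false.
From the singleton clause (y42), y42 = true.
That conflicts with the unit clause (!y42).
So y21 must be the other value — set y21 = false.
From the singleton clause (y22), y22 = true.
From the singleton clause (!y32), y32 = false.
From the singleton clause (y31), y31 = true.
From the singleton clause (!y41), y41 = false.
From the singleton clause (y42), y42 = true.
That conflicts with the unit clause (!y42).
Neither y21 = true nor y21 = false works.
Neither y12 = true nor y12 = false works.
So y11 must be the other value — set y11 = true.
From the singleton clause (!y21), y21 = false.
From the singleton clause (!y31), y31 = false.
From the singleton clause (!y41), y41 = false.
Branch on y22: set y22 = true.
From the singleton clause (!y12), y12 = false.
From the singleton clause (!y32), y32 = false.
From the singleton clause (y33), y33 = true.
From the singleton clause (!y42), y42 = false.
From the singleton clause (y43), y43 = true.
That conflicts with the unit clause (!y43).
So y22 must be the other value — set y22 = false.
From the singleton clause (y23), y23 = true.
From the singleton clause (!y13), y13 = false.
From the singleton clause (!y33), y33 = false.
From the singleton clause (y32), y32 = true.
From the singleton clause (!y12), y12 = false.
From the singleton clause (!y42), y42 = false.
From the singleton clause (y43), y43 = true.
That conflicts with the unit clause (!y43).
Neither y22 = true nor y22 = false works.
Neither y11 = true nor y11 = false works.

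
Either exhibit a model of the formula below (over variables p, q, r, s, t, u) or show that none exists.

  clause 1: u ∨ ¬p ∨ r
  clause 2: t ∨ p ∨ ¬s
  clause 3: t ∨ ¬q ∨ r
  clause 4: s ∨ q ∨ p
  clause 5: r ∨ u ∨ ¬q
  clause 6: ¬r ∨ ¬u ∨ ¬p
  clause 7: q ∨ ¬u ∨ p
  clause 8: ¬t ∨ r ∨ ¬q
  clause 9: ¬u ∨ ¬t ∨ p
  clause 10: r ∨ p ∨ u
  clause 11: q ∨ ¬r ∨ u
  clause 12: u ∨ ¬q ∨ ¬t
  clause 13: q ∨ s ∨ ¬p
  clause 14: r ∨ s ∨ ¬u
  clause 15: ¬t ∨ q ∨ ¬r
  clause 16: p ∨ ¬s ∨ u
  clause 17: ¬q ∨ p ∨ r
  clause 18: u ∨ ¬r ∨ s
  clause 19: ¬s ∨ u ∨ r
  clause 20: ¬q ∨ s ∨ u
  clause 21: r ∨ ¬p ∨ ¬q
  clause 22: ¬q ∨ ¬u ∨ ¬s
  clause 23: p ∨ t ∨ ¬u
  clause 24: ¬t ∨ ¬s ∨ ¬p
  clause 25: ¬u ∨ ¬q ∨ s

Case u = True:
Case r = False:
From the singleton clause (s), s = True.
From the singleton clause (¬q), q = False.
From the singleton clause (p), p = True.
From the singleton clause (¬t), t = False.
This assignment satisfies each clause.

p=True,  q=False,  r=False,  s=True,  t=False,  u=True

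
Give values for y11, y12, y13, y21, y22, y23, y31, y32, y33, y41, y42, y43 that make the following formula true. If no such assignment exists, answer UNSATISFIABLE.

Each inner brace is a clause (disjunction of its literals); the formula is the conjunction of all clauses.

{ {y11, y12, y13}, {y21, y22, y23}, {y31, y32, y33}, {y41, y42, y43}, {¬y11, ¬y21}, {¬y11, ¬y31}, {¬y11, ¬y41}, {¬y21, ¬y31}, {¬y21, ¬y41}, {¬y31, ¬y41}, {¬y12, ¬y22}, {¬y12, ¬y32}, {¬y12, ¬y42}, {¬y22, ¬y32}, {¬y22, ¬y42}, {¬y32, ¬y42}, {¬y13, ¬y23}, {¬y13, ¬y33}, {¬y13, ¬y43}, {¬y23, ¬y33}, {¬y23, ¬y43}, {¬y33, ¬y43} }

UNSATISFIABLE

Suppose y11 = False.
Suppose y12 = True.
(¬y22) alone gives y22 = False.
(¬y32) alone gives y32 = False.
(¬y42) alone gives y42 = False.
Suppose y21 = True.
(¬y31) alone gives y31 = False.
(y33) alone gives y33 = True.
(¬y41) alone gives y41 = False.
(y43) alone gives y43 = True.
Now (¬y43) is unsatisfied and unit — conflict.
So y21 must be the other value — set y21 = False.
(y23) alone gives y23 = True.
(¬y13) alone gives y13 = False.
(¬y33) alone gives y33 = False.
(y31) alone gives y31 = True.
(¬y41) alone gives y41 = False.
(y43) alone gives y43 = True.
Now (¬y43) is unsatisfied and unit — conflict.
Neither y21 = True nor y21 = False works.
So y12 must be the other value — set y12 = False.
(y13) alone gives y13 = True.
(¬y23) alone gives y23 = False.
(¬y33) alone gives y33 = False.
(¬y43) alone gives y43 = False.
Suppose y21 = True.
(¬y31) alone gives y31 = False.
(y32) alone gives y32 = True.
(¬y41) alone gives y41 = False.
(y42) alone gives y42 = True.
Now (¬y42) is unsatisfied and unit — conflict.
So y21 must be the other value — set y21 = False.
(y22) alone gives y22 = True.
(¬y32) alone gives y32 = False.
(y31) alone gives y31 = True.
(¬y41) alone gives y41 = False.
(y42) alone gives y42 = True.
Now (¬y42) is unsatisfied and unit — conflict.
Neither y21 = True nor y21 = False works.
Neither y12 = True nor y12 = False works.
So y11 must be the other value — set y11 = True.
(¬y21) alone gives y21 = False.
(¬y31) alone gives y31 = False.
(¬y41) alone gives y41 = False.
Suppose y22 = True.
(¬y12) alone gives y12 = False.
(¬y32) alone gives y32 = False.
(y33) alone gives y33 = True.
(¬y42) alone gives y42 = False.
(y43) alone gives y43 = True.
Now (¬y43) is unsatisfied and unit — conflict.
So y22 must be the other value — set y22 = False.
(y23) alone gives y23 = True.
(¬y13) alone gives y13 = False.
(¬y33) alone gives y33 = False.
(y32) alone gives y32 = True.
(¬y12) alone gives y12 = False.
(¬y42) alone gives y42 = False.
(y43) alone gives y43 = True.
Now (¬y43) is unsatisfied and unit — conflict.
Neither y22 = True nor y22 = False works.
Neither y11 = True nor y11 = False works.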